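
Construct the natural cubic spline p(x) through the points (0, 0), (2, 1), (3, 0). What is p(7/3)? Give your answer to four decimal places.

0.7593

With M_i denoting the second derivative at x_i, h_i = 2, 1, and Δ_i = (y_(i+1) − y_i)/h_i = 1/2, -1:
  2·M_0 + 6·M_1 + 1·M_2 = 6(Δ_1 - Δ_0) = -9
Natural end conditions: M_0 = M_2 = 0.
Hence M_0 = 0, M_1 = -3/2, M_2 = 0.
On [2, 3], p(x) = 1 - 1/2·(x - 2) - 3/4·(x - 2)² + 1/4·(x - 2)³.
With (x - 2) = 1/3: p(7/3) = 41/54.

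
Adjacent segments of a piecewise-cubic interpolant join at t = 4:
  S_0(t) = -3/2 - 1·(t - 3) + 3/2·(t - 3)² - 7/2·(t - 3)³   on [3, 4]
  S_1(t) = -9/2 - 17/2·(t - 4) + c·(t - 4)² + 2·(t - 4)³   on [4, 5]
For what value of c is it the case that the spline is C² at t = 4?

S_0''(t) = 3 - 21·(t - 3), so S_0''(4) = -18. On the right, S_1''(4) = 2c, so c = -9.

-9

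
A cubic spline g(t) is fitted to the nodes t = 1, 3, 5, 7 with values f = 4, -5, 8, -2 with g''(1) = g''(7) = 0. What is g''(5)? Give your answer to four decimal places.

Put M_i = g'' at the i-th knot. Here h = (2, 2, 2) and Δ = (-9/2, 13/2, -5), so the interior equations h_(i-1)·M_(i-1) + 2(h_(i-1)+h_i)·M_i + h_i·M_(i+1) = 6(Δ_i − Δ_(i-1)) read
  2·M_0 + 8·M_1 + 2·M_2 = 6(Δ_1 - Δ_0) = 66
  2·M_1 + 8·M_2 + 2·M_3 = 6(Δ_2 - Δ_1) = -69
Natural end conditions: M_0 = M_3 = 0.
Hence M_0 = 0, M_1 = 111/10, M_2 = -57/5, M_3 = 0.

-11.4000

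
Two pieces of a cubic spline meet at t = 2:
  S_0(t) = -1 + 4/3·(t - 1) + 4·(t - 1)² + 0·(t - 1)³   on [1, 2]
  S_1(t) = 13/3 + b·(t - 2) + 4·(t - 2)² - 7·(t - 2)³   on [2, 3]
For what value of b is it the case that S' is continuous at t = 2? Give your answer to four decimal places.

9.3333

S_0'(t) = 4/3 + 8·(t - 1) + 0·(t - 1)², so S_0'(2) = 28/3. On the right, S_1'(2) = b, so b = 28/3.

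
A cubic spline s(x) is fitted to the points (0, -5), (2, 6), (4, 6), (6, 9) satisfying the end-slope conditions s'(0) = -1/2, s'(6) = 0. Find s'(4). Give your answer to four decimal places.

Let M_i = s''(x_i). Step sizes h_i = 2, 2, 2; slopes of the chords Δ_i = (y_(i+1) - y_i)/h_i = 11/2, 0, 3/2.
  2·M_0 + 8·M_1 + 2·M_2 = 6(Δ_1 - Δ_0) = -33
  2·M_1 + 8·M_2 + 2·M_3 = 6(Δ_2 - Δ_1) = 9
Clamped end conditions give two more equations: 2h_0·M_0 + h_0·M_1 = 6(Δ_0 - s'(0)) = 36 and h_2·M_2 + 2h_2·M_3 = 6(s'(6) - Δ_2) = -9.
Hence M_0 = 199/15, M_1 = -128/15, M_2 = 131/30, M_3 = -133/30.
On [4, 6], s'(x) = b_2 + 2c_2·(x - 4) + 3d_2·(x - 4)² with b_2 = Δ_2 - h_2(2M_2 + M_3)/6 = 1/15, c_2 = M_2/2 = 131/60, d_2 = (M_3 - M_2)/(6h_2) = -11/15. So s'(4) = 1/15.

0.0667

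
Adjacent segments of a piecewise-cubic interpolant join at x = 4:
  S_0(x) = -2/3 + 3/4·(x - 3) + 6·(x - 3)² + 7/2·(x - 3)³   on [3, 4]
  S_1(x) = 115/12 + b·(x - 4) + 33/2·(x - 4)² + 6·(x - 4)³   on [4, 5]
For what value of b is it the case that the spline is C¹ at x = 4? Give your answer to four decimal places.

S_0'(x) = 3/4 + 12·(x - 3) + 21/2·(x - 3)², so S_0'(4) = 93/4. On the right, S_1'(4) = b, so b = 93/4.

23.2500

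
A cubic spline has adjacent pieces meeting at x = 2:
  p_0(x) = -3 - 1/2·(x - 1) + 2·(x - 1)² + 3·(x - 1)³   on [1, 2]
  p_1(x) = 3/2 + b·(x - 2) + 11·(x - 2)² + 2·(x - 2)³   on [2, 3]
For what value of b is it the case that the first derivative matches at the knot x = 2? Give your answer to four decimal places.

p_0'(x) = -1/2 + 4·(x - 1) + 9·(x - 1)², so p_0'(2) = 25/2. On the right, p_1'(2) = b, so b = 25/2.

12.5000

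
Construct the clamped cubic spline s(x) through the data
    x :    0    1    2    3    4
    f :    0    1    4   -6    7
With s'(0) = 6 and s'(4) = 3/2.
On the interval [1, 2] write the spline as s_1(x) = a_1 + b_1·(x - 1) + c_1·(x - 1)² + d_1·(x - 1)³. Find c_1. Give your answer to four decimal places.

9.4821

Let M_i = s''(x_i). Step sizes h_i = 1, 1, 1, 1; slopes of the chords Δ_i = (y_(i+1) - y_i)/h_i = 1, 3, -10, 13.
  1·M_0 + 4·M_1 + 1·M_2 = 6(Δ_1 - Δ_0) = 12
  1·M_1 + 4·M_2 + 1·M_3 = 6(Δ_2 - Δ_1) = -78
  1·M_2 + 4·M_3 + 1·M_4 = 6(Δ_3 - Δ_2) = 138
Clamped end conditions give two more equations: 2h_0·M_0 + h_0·M_1 = 6(Δ_0 - s'(0)) = -30 and h_3·M_3 + 2h_3·M_4 = 6(s'(4) - Δ_3) = -69.
Forward elimination and back-substitution give M_0 = -1371/56, M_1 = 531/28, M_2 = -315/8, M_3 = 1695/28, M_4 = -3627/56.
On [1, 2], with s_1(x) = a_1 + b_1·(x - 1) + c_1·(x - 1)² + d_1·(x - 1)³: c_1 = M_1/2 = 531/56, d_1 = (M_2 - M_1)/(6h_1) = -1089/112, b_1 = Δ_1 - h_1(2M_1 + M_2)/6 = 363/112.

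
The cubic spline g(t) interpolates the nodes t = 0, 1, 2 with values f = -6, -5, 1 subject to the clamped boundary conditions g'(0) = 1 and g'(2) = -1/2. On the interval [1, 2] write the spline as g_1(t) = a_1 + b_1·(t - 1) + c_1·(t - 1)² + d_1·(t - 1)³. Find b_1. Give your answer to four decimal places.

With M_i denoting the second derivative at x_i, h_i = 1, 1, and Δ_i = (y_(i+1) − y_i)/h_i = 1, 6:
  1·M_0 + 4·M_1 + 1·M_2 = 6(Δ_1 - Δ_0) = 30
Clamped end conditions give two more equations: 2h_0·M_0 + h_0·M_1 = 6(Δ_0 - g'(0)) = 0 and h_1·M_1 + 2h_1·M_2 = 6(g'(2) - Δ_1) = -39.
Solving the tridiagonal system: M_0 = -33/4, M_1 = 33/2, M_2 = -111/4.
On [1, 2], with g_1(t) = a_1 + b_1·(t - 1) + c_1·(t - 1)² + d_1·(t - 1)³: c_1 = M_1/2 = 33/4, d_1 = (M_2 - M_1)/(6h_1) = -59/8, b_1 = Δ_1 - h_1(2M_1 + M_2)/6 = 41/8.

5.1250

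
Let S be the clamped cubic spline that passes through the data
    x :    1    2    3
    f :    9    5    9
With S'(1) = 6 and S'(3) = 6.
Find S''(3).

Write M_i for S''(x_i). With h_i = 1, 1 and divided differences Δ_i = -4, 4, the continuity of S' gives the tridiagonal system
  1·M_0 + 4·M_1 + 1·M_2 = 6(Δ_1 - Δ_0) = 48
Clamped end conditions give two more equations: 2h_0·M_0 + h_0·M_1 = 6(Δ_0 - S'(1)) = -60 and h_1·M_1 + 2h_1·M_2 = 6(S'(3) - Δ_1) = 12.
Solving: M_0 = -42, M_1 = 24, M_2 = -6.

-6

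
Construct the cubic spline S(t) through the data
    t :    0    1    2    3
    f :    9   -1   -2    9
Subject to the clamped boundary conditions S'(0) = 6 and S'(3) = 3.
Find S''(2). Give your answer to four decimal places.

20.8000

With M_i denoting the second derivative at x_i, h_i = 1, 1, 1, and Δ_i = (y_(i+1) − y_i)/h_i = -10, -1, 11:
  1·M_0 + 4·M_1 + 1·M_2 = 6(Δ_1 - Δ_0) = 54
  1·M_1 + 4·M_2 + 1·M_3 = 6(Δ_2 - Δ_1) = 72
Clamped end conditions give two more equations: 2h_0·M_0 + h_0·M_1 = 6(Δ_0 - S'(0)) = -96 and h_2·M_2 + 2h_2·M_3 = 6(S'(3) - Δ_2) = -48.
Hence M_0 = -298/5, M_1 = 116/5, M_2 = 104/5, M_3 = -172/5.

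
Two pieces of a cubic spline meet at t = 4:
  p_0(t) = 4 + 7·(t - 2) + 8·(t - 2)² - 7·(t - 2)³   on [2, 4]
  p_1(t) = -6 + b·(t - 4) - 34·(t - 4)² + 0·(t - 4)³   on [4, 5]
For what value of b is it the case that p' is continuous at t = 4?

p_0'(t) = 7 + 16·(t - 2) - 21·(t - 2)², so p_0'(4) = -45. On the right, p_1'(4) = b, so b = -45.

-45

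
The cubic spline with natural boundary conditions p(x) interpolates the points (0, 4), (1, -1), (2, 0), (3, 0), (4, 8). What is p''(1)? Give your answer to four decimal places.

10.9286

Put m_i = p'' at the i-th knot. Here h = (1, 1, 1, 1) and Δ = (-5, 1, 0, 8), so the interior equations h_(i-1)·m_(i-1) + 2(h_(i-1)+h_i)·m_i + h_i·m_(i+1) = 6(Δ_i − Δ_(i-1)) read
  1·m_0 + 4·m_1 + 1·m_2 = 6(Δ_1 - Δ_0) = 36
  1·m_1 + 4·m_2 + 1·m_3 = 6(Δ_2 - Δ_1) = -6
  1·m_2 + 4·m_3 + 1·m_4 = 6(Δ_3 - Δ_2) = 48
Natural end conditions: m_0 = m_4 = 0.
Solving: m_0 = 0, m_1 = 153/14, m_2 = -54/7, m_3 = 195/14, m_4 = 0.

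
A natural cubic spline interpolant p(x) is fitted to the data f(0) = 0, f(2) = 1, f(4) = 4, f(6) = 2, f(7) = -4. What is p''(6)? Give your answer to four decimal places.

Put M_i = p'' at the i-th knot. Here h = (2, 2, 2, 1) and Δ = (1/2, 3/2, -1, -6), so the interior equations h_(i-1)·M_(i-1) + 2(h_(i-1)+h_i)·M_i + h_i·M_(i+1) = 6(Δ_i − Δ_(i-1)) read
  2·M_0 + 8·M_1 + 2·M_2 = 6(Δ_1 - Δ_0) = 6
  2·M_1 + 8·M_2 + 2·M_3 = 6(Δ_2 - Δ_1) = -15
  2·M_2 + 6·M_3 + 1·M_4 = 6(Δ_3 - Δ_2) = -30
Natural end conditions: M_0 = M_4 = 0.
Solving the tridiagonal system: M_0 = 0, M_1 = 81/82, M_2 = -39/41, M_3 = -192/41, M_4 = 0.

-4.6829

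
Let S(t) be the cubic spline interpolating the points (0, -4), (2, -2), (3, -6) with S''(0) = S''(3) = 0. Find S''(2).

Let M_i = S''(x_i). Step sizes h_i = 2, 1; slopes of the chords Δ_i = (y_(i+1) - y_i)/h_i = 1, -4.
  2·M_0 + 6·M_1 + 1·M_2 = 6(Δ_1 - Δ_0) = -30
Natural end conditions: M_0 = M_2 = 0.
Forward elimination and back-substitution give M_0 = 0, M_1 = -5, M_2 = 0.

-5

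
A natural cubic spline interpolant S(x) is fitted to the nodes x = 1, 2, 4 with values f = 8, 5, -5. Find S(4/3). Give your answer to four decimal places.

7.0988

Let σ_i = S''(x_i). Step sizes h_i = 1, 2; slopes of the chords Δ_i = (y_(i+1) - y_i)/h_i = -3, -5.
  1·σ_0 + 6·σ_1 + 2·σ_2 = 6(Δ_1 - Δ_0) = -12
Natural end conditions: σ_0 = σ_2 = 0.
Solving the tridiagonal system: σ_0 = 0, σ_1 = -2, σ_2 = 0.
On [1, 2], S(x) = 8 - 8/3·(x - 1) + 0·(x - 1)² - 1/3·(x - 1)³.
With (x - 1) = 1/3: S(4/3) = 575/81.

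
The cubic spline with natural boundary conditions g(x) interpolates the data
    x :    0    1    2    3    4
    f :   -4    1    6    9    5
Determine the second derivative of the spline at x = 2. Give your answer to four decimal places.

With m_i denoting the second derivative at x_i, h_i = 1, 1, 1, 1, and Δ_i = (y_(i+1) − y_i)/h_i = 5, 5, 3, -4:
  1·m_0 + 4·m_1 + 1·m_2 = 6(Δ_1 - Δ_0) = 0
  1·m_1 + 4·m_2 + 1·m_3 = 6(Δ_2 - Δ_1) = -12
  1·m_2 + 4·m_3 + 1·m_4 = 6(Δ_3 - Δ_2) = -42
Natural end conditions: m_0 = m_4 = 0.
Forward elimination and back-substitution give m_0 = 0, m_1 = 3/28, m_2 = -3/7, m_3 = -291/28, m_4 = 0.

-0.4286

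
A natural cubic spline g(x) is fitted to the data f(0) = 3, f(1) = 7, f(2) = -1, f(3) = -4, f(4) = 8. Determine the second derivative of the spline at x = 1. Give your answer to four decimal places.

Let σ_i = g''(x_i). Step sizes h_i = 1, 1, 1, 1; slopes of the chords Δ_i = (y_(i+1) - y_i)/h_i = 4, -8, -3, 12.
  1·σ_0 + 4·σ_1 + 1·σ_2 = 6(Δ_1 - Δ_0) = -72
  1·σ_1 + 4·σ_2 + 1·σ_3 = 6(Δ_2 - Δ_1) = 30
  1·σ_2 + 4·σ_3 + 1·σ_4 = 6(Δ_3 - Δ_2) = 90
Natural end conditions: σ_0 = σ_4 = 0.
Solving: σ_0 = 0, σ_1 = -555/28, σ_2 = 51/7, σ_3 = 579/28, σ_4 = 0.

-19.8214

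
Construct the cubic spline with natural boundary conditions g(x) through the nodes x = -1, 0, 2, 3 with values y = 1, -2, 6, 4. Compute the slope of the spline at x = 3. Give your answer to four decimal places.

Put M_i = g'' at the i-th knot. Here h = (1, 2, 1) and Δ = (-3, 4, -2), so the interior equations h_(i-1)·M_(i-1) + 2(h_(i-1)+h_i)·M_i + h_i·M_(i+1) = 6(Δ_i − Δ_(i-1)) read
  1·M_0 + 6·M_1 + 2·M_2 = 6(Δ_1 - Δ_0) = 42
  2·M_1 + 6·M_2 + 1·M_3 = 6(Δ_2 - Δ_1) = -36
Natural end conditions: M_0 = M_3 = 0.
Forward elimination and back-substitution give M_0 = 0, M_1 = 81/8, M_2 = -75/8, M_3 = 0.
On [2, 3], g'(x) = b_2 + 2c_2·(x - 2) + 3d_2·(x - 2)² with b_2 = Δ_2 - h_2(2M_2 + M_3)/6 = 9/8, c_2 = M_2/2 = -75/16, d_2 = (M_3 - M_2)/(6h_2) = 25/16. So g'(3) = -57/16.

-3.5625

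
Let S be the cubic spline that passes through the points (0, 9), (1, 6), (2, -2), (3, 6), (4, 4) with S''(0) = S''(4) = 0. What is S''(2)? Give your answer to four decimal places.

Let M_i = S''(x_i). Step sizes h_i = 1, 1, 1, 1; slopes of the chords Δ_i = (y_(i+1) - y_i)/h_i = -3, -8, 8, -2.
  1·M_0 + 4·M_1 + 1·M_2 = 6(Δ_1 - Δ_0) = -30
  1·M_1 + 4·M_2 + 1·M_3 = 6(Δ_2 - Δ_1) = 96
  1·M_2 + 4·M_3 + 1·M_4 = 6(Δ_3 - Δ_2) = -60
Natural end conditions: M_0 = M_4 = 0.
Hence M_0 = 0, M_1 = -447/28, M_2 = 237/7, M_3 = -657/28, M_4 = 0.

33.8571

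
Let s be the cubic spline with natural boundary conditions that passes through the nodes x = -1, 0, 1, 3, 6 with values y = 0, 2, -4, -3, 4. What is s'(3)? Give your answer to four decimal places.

3.0576

Write M_i for s''(x_i). With h_i = 1, 1, 2, 3 and divided differences Δ_i = 2, -6, 1/2, 7/3, the continuity of s' gives the tridiagonal system
  1·M_0 + 4·M_1 + 1·M_2 = 6(Δ_1 - Δ_0) = -48
  1·M_1 + 6·M_2 + 2·M_3 = 6(Δ_2 - Δ_1) = 39
  2·M_2 + 10·M_3 + 3·M_4 = 6(Δ_3 - Δ_2) = 11
Natural end conditions: M_0 = M_4 = 0.
Solving the tridiagonal system: M_0 = 0, M_1 = -1528/107, M_2 = 976/107, M_3 = -155/214, M_4 = 0.
On [3, 6], s'(x) = b_3 + 2c_3·(x - 3) + 3d_3·(x - 3)² with b_3 = Δ_3 - h_3(2M_3 + M_4)/6 = 1963/642, c_3 = M_3/2 = -155/428, d_3 = (M_4 - M_3)/(6h_3) = 155/3852. So s'(3) = 1963/642.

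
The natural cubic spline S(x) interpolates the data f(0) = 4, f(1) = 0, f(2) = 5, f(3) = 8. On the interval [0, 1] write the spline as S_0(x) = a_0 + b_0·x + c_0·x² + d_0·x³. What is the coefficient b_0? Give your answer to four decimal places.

-6.5333

Write m_i for S''(x_i). With h_i = 1, 1, 1 and divided differences Δ_i = -4, 5, 3, the continuity of S' gives the tridiagonal system
  1·m_0 + 4·m_1 + 1·m_2 = 6(Δ_1 - Δ_0) = 54
  1·m_1 + 4·m_2 + 1·m_3 = 6(Δ_2 - Δ_1) = -12
Natural end conditions: m_0 = m_3 = 0.
Solving the tridiagonal system: m_0 = 0, m_1 = 76/5, m_2 = -34/5, m_3 = 0.
On [0, 1], with S_0(x) = a_0 + b_0·x + c_0·x² + d_0·x³: c_0 = m_0/2 = 0, d_0 = (m_1 - m_0)/(6h_0) = 38/15, b_0 = Δ_0 - h_0(2m_0 + m_1)/6 = -98/15.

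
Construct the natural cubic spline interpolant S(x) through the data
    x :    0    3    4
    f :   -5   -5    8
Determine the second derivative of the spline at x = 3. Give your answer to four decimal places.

9.7500

Let M_i = S''(x_i). Step sizes h_i = 3, 1; slopes of the chords Δ_i = (y_(i+1) - y_i)/h_i = 0, 13.
  3·M_0 + 8·M_1 + 1·M_2 = 6(Δ_1 - Δ_0) = 78
Natural end conditions: M_0 = M_2 = 0.
Hence M_0 = 0, M_1 = 39/4, M_2 = 0.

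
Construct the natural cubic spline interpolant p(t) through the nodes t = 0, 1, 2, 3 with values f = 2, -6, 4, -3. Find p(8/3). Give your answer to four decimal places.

1.0321

Let M_i = p''(x_i). Step sizes h_i = 1, 1, 1; slopes of the chords Δ_i = (y_(i+1) - y_i)/h_i = -8, 10, -7.
  1·M_0 + 4·M_1 + 1·M_2 = 6(Δ_1 - Δ_0) = 108
  1·M_1 + 4·M_2 + 1·M_3 = 6(Δ_2 - Δ_1) = -102
Natural end conditions: M_0 = M_3 = 0.
Solving: M_0 = 0, M_1 = 178/5, M_2 = -172/5, M_3 = 0.
On [2, 3], p(t) = 4 + 67/15·(t - 2) - 86/5·(t - 2)² + 86/15·(t - 2)³.
With (t - 2) = 2/3: p(8/3) = 418/405.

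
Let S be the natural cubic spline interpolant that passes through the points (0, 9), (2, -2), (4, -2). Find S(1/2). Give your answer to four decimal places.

With M_i denoting the second derivative at x_i, h_i = 2, 2, and Δ_i = (y_(i+1) − y_i)/h_i = -11/2, 0:
  2·M_0 + 8·M_1 + 2·M_2 = 6(Δ_1 - Δ_0) = 33
Natural end conditions: M_0 = M_2 = 0.
Forward elimination and back-substitution give M_0 = 0, M_1 = 33/8, M_2 = 0.
On [0, 2], S(x) = 9 - 55/8·x + 0·x² + 11/32·x³.
With x = 1/2: S(1/2) = 1435/256.

5.6055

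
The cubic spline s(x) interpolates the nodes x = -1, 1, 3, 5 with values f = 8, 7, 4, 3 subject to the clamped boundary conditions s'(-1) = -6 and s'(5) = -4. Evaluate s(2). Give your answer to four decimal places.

Let M_i = s''(x_i). Step sizes h_i = 2, 2, 2; slopes of the chords Δ_i = (y_(i+1) - y_i)/h_i = -1/2, -3/2, -1/2.
  2·M_0 + 8·M_1 + 2·M_2 = 6(Δ_1 - Δ_0) = -6
  2·M_1 + 8·M_2 + 2·M_3 = 6(Δ_2 - Δ_1) = 6
Clamped end conditions give two more equations: 2h_0·M_0 + h_0·M_1 = 6(Δ_0 - s'(-1)) = 33 and h_2·M_2 + 2h_2·M_3 = 6(s'(5) - Δ_2) = -21.
Hence M_0 = 311/30, M_1 = -127/30, M_2 = 107/30, M_3 = -211/30.
On [1, 3], s(x) = 7 + 2/15·(x - 1) - 127/60·(x - 1)² + 13/20·(x - 1)³.
With (x - 1) = 1: s(2) = 17/3.

5.6667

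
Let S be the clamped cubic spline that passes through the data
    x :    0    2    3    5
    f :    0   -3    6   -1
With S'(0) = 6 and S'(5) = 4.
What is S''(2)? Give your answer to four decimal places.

21.8750

Let M_i = S''(x_i). Step sizes h_i = 2, 1, 2; slopes of the chords Δ_i = (y_(i+1) - y_i)/h_i = -3/2, 9, -7/2.
  2·M_0 + 6·M_1 + 1·M_2 = 6(Δ_1 - Δ_0) = 63
  1·M_1 + 6·M_2 + 2·M_3 = 6(Δ_2 - Δ_1) = -75
Clamped end conditions give two more equations: 2h_0·M_0 + h_0·M_1 = 6(Δ_0 - S'(0)) = -45 and h_2·M_2 + 2h_2·M_3 = 6(S'(5) - Δ_2) = 45.
Forward elimination and back-substitution give M_0 = -355/16, M_1 = 175/8, M_2 = -191/8, M_3 = 371/16.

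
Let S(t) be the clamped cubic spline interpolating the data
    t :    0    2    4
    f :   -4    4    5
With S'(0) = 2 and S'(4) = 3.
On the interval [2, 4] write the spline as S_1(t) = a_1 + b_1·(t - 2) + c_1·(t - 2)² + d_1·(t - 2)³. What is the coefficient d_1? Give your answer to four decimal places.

1.0313

Put m_i = S'' at the i-th knot. Here h = (2, 2) and Δ = (4, 1/2), so the interior equations h_(i-1)·m_(i-1) + 2(h_(i-1)+h_i)·m_i + h_i·m_(i+1) = 6(Δ_i − Δ_(i-1)) read
  2·m_0 + 8·m_1 + 2·m_2 = 6(Δ_1 - Δ_0) = -21
Clamped end conditions give two more equations: 2h_0·m_0 + h_0·m_1 = 6(Δ_0 - S'(0)) = 12 and h_1·m_1 + 2h_1·m_2 = 6(S'(4) - Δ_1) = 15.
Forward elimination and back-substitution give m_0 = 47/8, m_1 = -23/4, m_2 = 53/8.
On [2, 4], with S_1(t) = a_1 + b_1·(t - 2) + c_1·(t - 2)² + d_1·(t - 2)³: c_1 = m_1/2 = -23/8, d_1 = (m_2 - m_1)/(6h_1) = 33/32, b_1 = Δ_1 - h_1(2m_1 + m_2)/6 = 17/8.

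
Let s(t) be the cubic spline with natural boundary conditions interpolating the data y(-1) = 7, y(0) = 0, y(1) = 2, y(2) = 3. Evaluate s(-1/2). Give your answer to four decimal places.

With σ_i denoting the second derivative at x_i, h_i = 1, 1, 1, and Δ_i = (y_(i+1) − y_i)/h_i = -7, 2, 1:
  1·σ_0 + 4·σ_1 + 1·σ_2 = 6(Δ_1 - Δ_0) = 54
  1·σ_1 + 4·σ_2 + 1·σ_3 = 6(Δ_2 - Δ_1) = -6
Natural end conditions: σ_0 = σ_3 = 0.
Hence σ_0 = 0, σ_1 = 74/5, σ_2 = -26/5, σ_3 = 0.
On [-1, 0], s(t) = 7 - 142/15·(t + 1) + 0·(t + 1)² + 37/15·(t + 1)³.
With (t + 1) = 1/2: s(-1/2) = 103/40.

2.5750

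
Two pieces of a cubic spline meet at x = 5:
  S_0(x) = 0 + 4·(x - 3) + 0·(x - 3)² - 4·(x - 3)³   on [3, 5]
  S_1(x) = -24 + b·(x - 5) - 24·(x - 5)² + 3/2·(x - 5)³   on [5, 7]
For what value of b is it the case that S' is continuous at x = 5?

S_0'(x) = 4 + 0·(x - 3) - 12·(x - 3)², so S_0'(5) = -44. On the right, S_1'(5) = b, so b = -44.

-44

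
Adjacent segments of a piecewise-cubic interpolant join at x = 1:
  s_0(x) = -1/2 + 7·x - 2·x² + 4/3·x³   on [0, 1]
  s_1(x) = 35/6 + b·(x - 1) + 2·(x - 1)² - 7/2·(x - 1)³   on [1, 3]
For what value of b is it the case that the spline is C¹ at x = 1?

s_0'(x) = 7 - 4·x + 4·x², so s_0'(1) = 7. On the right, s_1'(1) = b, so b = 7.

7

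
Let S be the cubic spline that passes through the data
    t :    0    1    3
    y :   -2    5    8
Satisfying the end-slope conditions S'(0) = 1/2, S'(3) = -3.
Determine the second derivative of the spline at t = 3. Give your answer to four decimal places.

Let M_i = S''(x_i). Step sizes h_i = 1, 2; slopes of the chords Δ_i = (y_(i+1) - y_i)/h_i = 7, 3/2.
  1·M_0 + 6·M_1 + 2·M_2 = 6(Δ_1 - Δ_0) = -33
Clamped end conditions give two more equations: 2h_0·M_0 + h_0·M_1 = 6(Δ_0 - S'(0)) = 39 and h_1·M_1 + 2h_1·M_2 = 6(S'(3) - Δ_1) = -27.
Hence M_0 = 143/6, M_1 = -26/3, M_2 = -29/12.

-2.4167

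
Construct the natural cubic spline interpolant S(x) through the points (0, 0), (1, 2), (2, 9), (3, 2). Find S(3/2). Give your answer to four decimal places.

6.1750

With σ_i denoting the second derivative at x_i, h_i = 1, 1, 1, and Δ_i = (y_(i+1) − y_i)/h_i = 2, 7, -7:
  1·σ_0 + 4·σ_1 + 1·σ_2 = 6(Δ_1 - Δ_0) = 30
  1·σ_1 + 4·σ_2 + 1·σ_3 = 6(Δ_2 - Δ_1) = -84
Natural end conditions: σ_0 = σ_3 = 0.
Solving the tridiagonal system: σ_0 = 0, σ_1 = 68/5, σ_2 = -122/5, σ_3 = 0.
On [1, 2], S(x) = 2 + 98/15·(x - 1) + 34/5·(x - 1)² - 19/3·(x - 1)³.
With (x - 1) = 1/2: S(3/2) = 247/40.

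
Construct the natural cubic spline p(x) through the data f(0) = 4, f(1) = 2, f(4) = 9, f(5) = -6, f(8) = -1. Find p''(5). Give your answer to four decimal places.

Write M_i for p''(x_i). With h_i = 1, 3, 1, 3 and divided differences Δ_i = -2, 7/3, -15, 5/3, the continuity of p' gives the tridiagonal system
  1·M_0 + 8·M_1 + 3·M_2 = 6(Δ_1 - Δ_0) = 26
  3·M_1 + 8·M_2 + 1·M_3 = 6(Δ_2 - Δ_1) = -104
  1·M_2 + 8·M_3 + 3·M_4 = 6(Δ_3 - Δ_2) = 100
Natural end conditions: M_0 = M_4 = 0.
Solving the tridiagonal system: M_0 = 0, M_1 = 739/72, M_2 = -505/27, M_3 = 3205/216, M_4 = 0.

14.8380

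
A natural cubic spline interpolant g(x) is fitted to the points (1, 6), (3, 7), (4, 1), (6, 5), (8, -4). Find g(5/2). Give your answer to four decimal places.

Put σ_i = g'' at the i-th knot. Here h = (2, 1, 2, 2) and Δ = (1/2, -6, 2, -9/2), so the interior equations h_(i-1)·σ_(i-1) + 2(h_(i-1)+h_i)·σ_i + h_i·σ_(i+1) = 6(Δ_i − Δ_(i-1)) read
  2·σ_0 + 6·σ_1 + 1·σ_2 = 6(Δ_1 - Δ_0) = -39
  1·σ_1 + 6·σ_2 + 2·σ_3 = 6(Δ_2 - Δ_1) = 48
  2·σ_2 + 8·σ_3 + 2·σ_4 = 6(Δ_3 - Δ_2) = -39
Natural end conditions: σ_0 = σ_4 = 0.
Hence σ_0 = 0, σ_1 = -1089/128, σ_2 = 771/64, σ_3 = -2019/256, σ_4 = 0.
On [1, 3], g(x) = 6 + 427/128·(x - 1) + 0·(x - 1)² - 363/512·(x - 1)³.
With (x - 1) = 3/2: g(5/2) = 35271/4096.

8.6111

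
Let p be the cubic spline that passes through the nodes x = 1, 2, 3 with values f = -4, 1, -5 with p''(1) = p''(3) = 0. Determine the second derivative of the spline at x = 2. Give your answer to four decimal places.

-16.5000

Let M_i = p''(x_i). Step sizes h_i = 1, 1; slopes of the chords Δ_i = (y_(i+1) - y_i)/h_i = 5, -6.
  1·M_0 + 4·M_1 + 1·M_2 = 6(Δ_1 - Δ_0) = -66
Natural end conditions: M_0 = M_2 = 0.
Hence M_0 = 0, M_1 = -33/2, M_2 = 0.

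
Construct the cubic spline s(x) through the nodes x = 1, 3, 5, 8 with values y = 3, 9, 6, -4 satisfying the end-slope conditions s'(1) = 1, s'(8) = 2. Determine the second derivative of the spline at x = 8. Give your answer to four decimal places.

Write M_i for s''(x_i). With h_i = 2, 2, 3 and divided differences Δ_i = 3, -3/2, -10/3, the continuity of s' gives the tridiagonal system
  2·M_0 + 8·M_1 + 2·M_2 = 6(Δ_1 - Δ_0) = -27
  2·M_1 + 10·M_2 + 3·M_3 = 6(Δ_2 - Δ_1) = -11
Clamped end conditions give two more equations: 2h_0·M_0 + h_0·M_1 = 6(Δ_0 - s'(1)) = 12 and h_2·M_2 + 2h_2·M_3 = 6(s'(8) - Δ_2) = 32.
Solving the tridiagonal system: M_0 = 373/74, M_1 = -151/37, M_2 = -82/37, M_3 = 715/111.

6.4414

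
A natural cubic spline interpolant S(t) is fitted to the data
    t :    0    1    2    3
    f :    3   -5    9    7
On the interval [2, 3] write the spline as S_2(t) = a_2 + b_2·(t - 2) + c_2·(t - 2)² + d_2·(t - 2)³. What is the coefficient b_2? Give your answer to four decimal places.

9.4667

Write σ_i for S''(x_i). With h_i = 1, 1, 1 and divided differences Δ_i = -8, 14, -2, the continuity of S' gives the tridiagonal system
  1·σ_0 + 4·σ_1 + 1·σ_2 = 6(Δ_1 - Δ_0) = 132
  1·σ_1 + 4·σ_2 + 1·σ_3 = 6(Δ_2 - Δ_1) = -96
Natural end conditions: σ_0 = σ_3 = 0.
Solving: σ_0 = 0, σ_1 = 208/5, σ_2 = -172/5, σ_3 = 0.
On [2, 3], with S_2(t) = a_2 + b_2·(t - 2) + c_2·(t - 2)² + d_2·(t - 2)³: c_2 = σ_2/2 = -86/5, d_2 = (σ_3 - σ_2)/(6h_2) = 86/15, b_2 = Δ_2 - h_2(2σ_2 + σ_3)/6 = 142/15.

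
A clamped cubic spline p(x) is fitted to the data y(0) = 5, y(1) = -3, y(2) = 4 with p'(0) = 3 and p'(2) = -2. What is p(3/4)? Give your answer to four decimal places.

-1.4688

Write σ_i for p''(x_i). With h_i = 1, 1 and divided differences Δ_i = -8, 7, the continuity of p' gives the tridiagonal system
  1·σ_0 + 4·σ_1 + 1·σ_2 = 6(Δ_1 - Δ_0) = 90
Clamped end conditions give two more equations: 2h_0·σ_0 + h_0·σ_1 = 6(Δ_0 - p'(0)) = -66 and h_1·σ_1 + 2h_1·σ_2 = 6(p'(2) - Δ_1) = -54.
Hence σ_0 = -58, σ_1 = 50, σ_2 = -52.
On [0, 1], p(x) = 5 + 3·x - 29·x² + 18·x³.
With x = 3/4: p(3/4) = -47/32.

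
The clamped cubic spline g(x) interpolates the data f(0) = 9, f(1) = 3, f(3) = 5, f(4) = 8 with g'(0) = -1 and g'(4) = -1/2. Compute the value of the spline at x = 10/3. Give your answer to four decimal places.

Let m_i = g''(x_i). Step sizes h_i = 1, 2, 1; slopes of the chords Δ_i = (y_(i+1) - y_i)/h_i = -6, 1, 3.
  1·m_0 + 6·m_1 + 2·m_2 = 6(Δ_1 - Δ_0) = 42
  2·m_1 + 6·m_2 + 1·m_3 = 6(Δ_2 - Δ_1) = 12
Clamped end conditions give two more equations: 2h_0·m_0 + h_0·m_1 = 6(Δ_0 - g'(0)) = -30 and h_2·m_2 + 2h_2·m_3 = 6(g'(4) - Δ_2) = -21.
Forward elimination and back-substitution give m_0 = -704/35, m_1 = 358/35, m_2 = 13/35, m_3 = -374/35.
On [3, 4], g(x) = 5 + 163/35·(x - 3) + 13/70·(x - 3)² - 129/70·(x - 3)³.
With (x - 3) = 1/3: g(10/3) = 683/105.

6.5048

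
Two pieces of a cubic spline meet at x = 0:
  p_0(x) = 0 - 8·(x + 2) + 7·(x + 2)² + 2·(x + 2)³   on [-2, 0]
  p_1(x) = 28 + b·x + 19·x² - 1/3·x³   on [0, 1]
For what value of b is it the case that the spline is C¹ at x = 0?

44

p_0'(x) = -8 + 14·(x + 2) + 6·(x + 2)², so p_0'(0) = 44. On the right, p_1'(0) = b, so b = 44.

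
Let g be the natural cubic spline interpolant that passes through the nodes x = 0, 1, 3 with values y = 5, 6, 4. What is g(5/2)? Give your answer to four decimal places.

Write M_i for g''(x_i). With h_i = 1, 2 and divided differences Δ_i = 1, -1, the continuity of g' gives the tridiagonal system
  1·M_0 + 6·M_1 + 2·M_2 = 6(Δ_1 - Δ_0) = -12
Natural end conditions: M_0 = M_2 = 0.
Solving: M_0 = 0, M_1 = -2, M_2 = 0.
On [1, 3], g(x) = 6 + 1/3·(x - 1) - 1·(x - 1)² + 1/6·(x - 1)³.
With (x - 1) = 3/2: g(5/2) = 77/16.

4.8125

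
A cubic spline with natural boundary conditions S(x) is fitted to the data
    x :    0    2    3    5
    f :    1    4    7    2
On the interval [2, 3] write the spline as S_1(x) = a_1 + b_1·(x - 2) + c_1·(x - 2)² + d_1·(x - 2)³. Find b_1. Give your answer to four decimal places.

Write σ_i for S''(x_i). With h_i = 2, 1, 2 and divided differences Δ_i = 3/2, 3, -5/2, the continuity of S' gives the tridiagonal system
  2·σ_0 + 6·σ_1 + 1·σ_2 = 6(Δ_1 - Δ_0) = 9
  1·σ_1 + 6·σ_2 + 2·σ_3 = 6(Δ_2 - Δ_1) = -33
Natural end conditions: σ_0 = σ_3 = 0.
Hence σ_0 = 0, σ_1 = 87/35, σ_2 = -207/35, σ_3 = 0.
On [2, 3], with S_1(x) = a_1 + b_1·(x - 2) + c_1·(x - 2)² + d_1·(x - 2)³: c_1 = σ_1/2 = 87/70, d_1 = (σ_2 - σ_1)/(6h_1) = -7/5, b_1 = Δ_1 - h_1(2σ_1 + σ_2)/6 = 221/70.

3.1571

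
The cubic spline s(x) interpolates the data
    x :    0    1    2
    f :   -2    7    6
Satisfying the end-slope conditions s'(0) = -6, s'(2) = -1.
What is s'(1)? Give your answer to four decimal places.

Put M_i = s'' at the i-th knot. Here h = (1, 1) and Δ = (9, -1), so the interior equations h_(i-1)·M_(i-1) + 2(h_(i-1)+h_i)·M_i + h_i·M_(i+1) = 6(Δ_i − Δ_(i-1)) read
  1·M_0 + 4·M_1 + 1·M_2 = 6(Δ_1 - Δ_0) = -60
Clamped end conditions give two more equations: 2h_0·M_0 + h_0·M_1 = 6(Δ_0 - s'(0)) = 90 and h_1·M_1 + 2h_1·M_2 = 6(s'(2) - Δ_1) = 0.
Hence M_0 = 125/2, M_1 = -35, M_2 = 35/2.
On [1, 2], s'(x) = b_1 + 2c_1·(x - 1) + 3d_1·(x - 1)² with b_1 = Δ_1 - h_1(2M_1 + M_2)/6 = 31/4, c_1 = M_1/2 = -35/2, d_1 = (M_2 - M_1)/(6h_1) = 35/4. So s'(1) = 31/4.

7.7500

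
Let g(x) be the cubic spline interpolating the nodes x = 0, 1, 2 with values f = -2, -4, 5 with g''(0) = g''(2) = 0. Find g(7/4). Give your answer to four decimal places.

Let m_i = g''(x_i). Step sizes h_i = 1, 1; slopes of the chords Δ_i = (y_(i+1) - y_i)/h_i = -2, 9.
  1·m_0 + 4·m_1 + 1·m_2 = 6(Δ_1 - Δ_0) = 66
Natural end conditions: m_0 = m_2 = 0.
Solving: m_0 = 0, m_1 = 33/2, m_2 = 0.
On [1, 2], g(x) = -4 + 7/2·(x - 1) + 33/4·(x - 1)² - 11/4·(x - 1)³.
With (x - 1) = 3/4: g(7/4) = 539/256.

2.1055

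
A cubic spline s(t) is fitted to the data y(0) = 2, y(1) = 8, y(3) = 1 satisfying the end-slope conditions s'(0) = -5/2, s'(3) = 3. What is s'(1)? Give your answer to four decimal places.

Put M_i = s'' at the i-th knot. Here h = (1, 2) and Δ = (6, -7/2), so the interior equations h_(i-1)·M_(i-1) + 2(h_(i-1)+h_i)·M_i + h_i·M_(i+1) = 6(Δ_i − Δ_(i-1)) read
  1·M_0 + 6·M_1 + 2·M_2 = 6(Δ_1 - Δ_0) = -57
Clamped end conditions give two more equations: 2h_0·M_0 + h_0·M_1 = 6(Δ_0 - s'(0)) = 51 and h_1·M_1 + 2h_1·M_2 = 6(s'(3) - Δ_1) = 39.
Solving the tridiagonal system: M_0 = 221/6, M_1 = -68/3, M_2 = 253/12.
On [1, 3], s'(t) = b_1 + 2c_1·(t - 1) + 3d_1·(t - 1)² with b_1 = Δ_1 - h_1(2M_1 + M_2)/6 = 55/12, c_1 = M_1/2 = -34/3, d_1 = (M_2 - M_1)/(6h_1) = 175/48. So s'(1) = 55/12.

4.5833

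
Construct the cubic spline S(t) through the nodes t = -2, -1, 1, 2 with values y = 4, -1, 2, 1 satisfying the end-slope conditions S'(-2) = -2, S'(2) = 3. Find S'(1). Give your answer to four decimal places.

-0.6714

Let M_i = S''(x_i). Step sizes h_i = 1, 2, 1; slopes of the chords Δ_i = (y_(i+1) - y_i)/h_i = -5, 3/2, -1.
  1·M_0 + 6·M_1 + 2·M_2 = 6(Δ_1 - Δ_0) = 39
  2·M_1 + 6·M_2 + 1·M_3 = 6(Δ_2 - Δ_1) = -15
Clamped end conditions give two more equations: 2h_0·M_0 + h_0·M_1 = 6(Δ_0 - S'(-2)) = -18 and h_2·M_2 + 2h_2·M_3 = 6(S'(2) - Δ_2) = 24.
Solving: M_0 = -527/35, M_1 = 424/35, M_2 = -326/35, M_3 = 583/35.
On [1, 2], S'(t) = b_2 + 2c_2·(t - 1) + 3d_2·(t - 1)² with b_2 = Δ_2 - h_2(2M_2 + M_3)/6 = -47/70, c_2 = M_2/2 = -163/35, d_2 = (M_3 - M_2)/(6h_2) = 303/70. So S'(1) = -47/70.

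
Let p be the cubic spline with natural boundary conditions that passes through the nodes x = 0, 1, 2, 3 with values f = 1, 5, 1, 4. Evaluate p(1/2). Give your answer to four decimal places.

With M_i denoting the second derivative at x_i, h_i = 1, 1, 1, and Δ_i = (y_(i+1) − y_i)/h_i = 4, -4, 3:
  1·M_0 + 4·M_1 + 1·M_2 = 6(Δ_1 - Δ_0) = -48
  1·M_1 + 4·M_2 + 1·M_3 = 6(Δ_2 - Δ_1) = 42
Natural end conditions: M_0 = M_3 = 0.
Forward elimination and back-substitution give M_0 = 0, M_1 = -78/5, M_2 = 72/5, M_3 = 0.
On [0, 1], p(x) = 1 + 33/5·x + 0·x² - 13/5·x³.
With x = 1/2: p(1/2) = 159/40.

3.9750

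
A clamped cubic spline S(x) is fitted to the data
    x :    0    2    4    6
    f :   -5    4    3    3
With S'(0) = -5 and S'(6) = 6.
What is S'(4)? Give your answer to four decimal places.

Let m_i = S''(x_i). Step sizes h_i = 2, 2, 2; slopes of the chords Δ_i = (y_(i+1) - y_i)/h_i = 9/2, -1/2, 0.
  2·m_0 + 8·m_1 + 2·m_2 = 6(Δ_1 - Δ_0) = -30
  2·m_1 + 8·m_2 + 2·m_3 = 6(Δ_2 - Δ_1) = 3
Clamped end conditions give two more equations: 2h_0·m_0 + h_0·m_1 = 6(Δ_0 - S'(0)) = 57 and h_2·m_2 + 2h_2·m_3 = 6(S'(6) - Δ_2) = 36.
Solving: m_0 = 277/15, m_1 = -253/30, m_2 = 4/15, m_3 = 133/15.
On [4, 6], S'(x) = b_2 + 2c_2·(x - 4) + 3d_2·(x - 4)² with b_2 = Δ_2 - h_2(2m_2 + m_3)/6 = -47/15, c_2 = m_2/2 = 2/15, d_2 = (m_3 - m_2)/(6h_2) = 43/60. So S'(4) = -47/15.

-3.1333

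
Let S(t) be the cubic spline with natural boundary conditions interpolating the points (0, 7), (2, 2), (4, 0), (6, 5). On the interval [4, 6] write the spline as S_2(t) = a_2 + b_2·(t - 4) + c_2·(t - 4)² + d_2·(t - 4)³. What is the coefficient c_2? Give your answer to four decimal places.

Let M_i = S''(x_i). Step sizes h_i = 2, 2, 2; slopes of the chords Δ_i = (y_(i+1) - y_i)/h_i = -5/2, -1, 5/2.
  2·M_0 + 8·M_1 + 2·M_2 = 6(Δ_1 - Δ_0) = 9
  2·M_1 + 8·M_2 + 2·M_3 = 6(Δ_2 - Δ_1) = 21
Natural end conditions: M_0 = M_3 = 0.
Solving: M_0 = 0, M_1 = 1/2, M_2 = 5/2, M_3 = 0.
On [4, 6], with S_2(t) = a_2 + b_2·(t - 4) + c_2·(t - 4)² + d_2·(t - 4)³: c_2 = M_2/2 = 5/4, d_2 = (M_3 - M_2)/(6h_2) = -5/24, b_2 = Δ_2 - h_2(2M_2 + M_3)/6 = 5/6.

1.2500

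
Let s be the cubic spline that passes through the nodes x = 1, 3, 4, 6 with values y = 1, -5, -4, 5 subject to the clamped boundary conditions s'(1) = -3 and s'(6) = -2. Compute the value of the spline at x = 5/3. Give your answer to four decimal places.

-1.2454

Let σ_i = s''(x_i). Step sizes h_i = 2, 1, 2; slopes of the chords Δ_i = (y_(i+1) - y_i)/h_i = -3, 1, 9/2.
  2·σ_0 + 6·σ_1 + 1·σ_2 = 6(Δ_1 - Δ_0) = 24
  1·σ_1 + 6·σ_2 + 2·σ_3 = 6(Δ_2 - Δ_1) = 21
Clamped end conditions give two more equations: 2h_0·σ_0 + h_0·σ_1 = 6(Δ_0 - s'(1)) = 0 and h_2·σ_2 + 2h_2·σ_3 = 6(s'(6) - Δ_2) = -39.
Forward elimination and back-substitution give σ_0 = -53/32, σ_1 = 53/16, σ_2 = 119/16, σ_3 = -431/32.
On [1, 3], s(x) = 1 - 3·(x - 1) - 53/64·(x - 1)² + 53/128·(x - 1)³.
With (x - 1) = 2/3: s(5/3) = -269/216.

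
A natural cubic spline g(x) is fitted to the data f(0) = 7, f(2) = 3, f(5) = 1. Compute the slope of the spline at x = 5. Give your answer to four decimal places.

With σ_i denoting the second derivative at x_i, h_i = 2, 3, and Δ_i = (y_(i+1) − y_i)/h_i = -2, -2/3:
  2·σ_0 + 10·σ_1 + 3·σ_2 = 6(Δ_1 - Δ_0) = 8
Natural end conditions: σ_0 = σ_2 = 0.
Forward elimination and back-substitution give σ_0 = 0, σ_1 = 4/5, σ_2 = 0.
On [2, 5], g'(x) = b_1 + 2c_1·(x - 2) + 3d_1·(x - 2)² with b_1 = Δ_1 - h_1(2σ_1 + σ_2)/6 = -22/15, c_1 = σ_1/2 = 2/5, d_1 = (σ_2 - σ_1)/(6h_1) = -2/45. So g'(5) = -4/15.

-0.2667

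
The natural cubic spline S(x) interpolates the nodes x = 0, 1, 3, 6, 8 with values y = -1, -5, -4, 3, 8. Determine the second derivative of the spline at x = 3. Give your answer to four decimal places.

0.2016

With M_i denoting the second derivative at x_i, h_i = 1, 2, 3, 2, and Δ_i = (y_(i+1) − y_i)/h_i = -4, 1/2, 7/3, 5/2:
  1·M_0 + 6·M_1 + 2·M_2 = 6(Δ_1 - Δ_0) = 27
  2·M_1 + 10·M_2 + 3·M_3 = 6(Δ_2 - Δ_1) = 11
  3·M_2 + 10·M_3 + 2·M_4 = 6(Δ_3 - Δ_2) = 1
Natural end conditions: M_0 = M_4 = 0.
Solving the tridiagonal system: M_0 = 0, M_1 = 2243/506, M_2 = 51/253, M_3 = 10/253, M_4 = 0.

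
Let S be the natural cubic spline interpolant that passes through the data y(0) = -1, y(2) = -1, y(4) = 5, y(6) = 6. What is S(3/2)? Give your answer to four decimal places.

Write σ_i for S''(x_i). With h_i = 2, 2, 2 and divided differences Δ_i = 0, 3, 1/2, the continuity of S' gives the tridiagonal system
  2·σ_0 + 8·σ_1 + 2·σ_2 = 6(Δ_1 - Δ_0) = 18
  2·σ_1 + 8·σ_2 + 2·σ_3 = 6(Δ_2 - Δ_1) = -15
Natural end conditions: σ_0 = σ_3 = 0.
Hence σ_0 = 0, σ_1 = 29/10, σ_2 = -13/5, σ_3 = 0.
On [0, 2], S(x) = -1 - 29/30·x + 0·x² + 29/120·x³.
With x = 3/2: S(3/2) = -523/320.

-1.6344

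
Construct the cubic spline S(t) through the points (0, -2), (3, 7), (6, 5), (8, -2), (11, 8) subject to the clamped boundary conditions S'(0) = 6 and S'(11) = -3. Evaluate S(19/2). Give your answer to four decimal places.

4.3681

Let σ_i = S''(x_i). Step sizes h_i = 3, 3, 2, 3; slopes of the chords Δ_i = (y_(i+1) - y_i)/h_i = 3, -2/3, -7/2, 10/3.
  3·σ_0 + 12·σ_1 + 3·σ_2 = 6(Δ_1 - Δ_0) = -22
  3·σ_1 + 10·σ_2 + 2·σ_3 = 6(Δ_2 - Δ_1) = -17
  2·σ_2 + 10·σ_3 + 3·σ_4 = 6(Δ_3 - Δ_2) = 41
Clamped end conditions give two more equations: 2h_0·σ_0 + h_0·σ_1 = 6(Δ_0 - S'(0)) = -18 and h_3·σ_3 + 2h_3·σ_4 = 6(S'(11) - Δ_3) = -38.
Solving: σ_0 = -2923/1032, σ_1 = -173/516, σ_2 = -1087/344, σ_3 = 671/86, σ_4 = -5281/516.
On [8, 11], S(t) = -2 + 223/344·(t - 8) + 671/172·(t - 8)² - 9307/9288·(t - 8)³.
With (t - 8) = 3/2: S(19/2) = 12021/2752.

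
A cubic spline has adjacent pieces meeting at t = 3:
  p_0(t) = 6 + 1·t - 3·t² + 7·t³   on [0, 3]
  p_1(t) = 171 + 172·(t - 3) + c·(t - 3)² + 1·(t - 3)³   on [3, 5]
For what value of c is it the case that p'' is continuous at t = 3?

60

p_0''(t) = -6 + 42·t, so p_0''(3) = 120. On the right, p_1''(3) = 2c, so c = 60.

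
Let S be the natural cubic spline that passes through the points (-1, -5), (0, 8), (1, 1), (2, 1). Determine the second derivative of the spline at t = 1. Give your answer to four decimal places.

Put m_i = S'' at the i-th knot. Here h = (1, 1, 1) and Δ = (13, -7, 0), so the interior equations h_(i-1)·m_(i-1) + 2(h_(i-1)+h_i)·m_i + h_i·m_(i+1) = 6(Δ_i − Δ_(i-1)) read
  1·m_0 + 4·m_1 + 1·m_2 = 6(Δ_1 - Δ_0) = -120
  1·m_1 + 4·m_2 + 1·m_3 = 6(Δ_2 - Δ_1) = 42
Natural end conditions: m_0 = m_3 = 0.
Solving the tridiagonal system: m_0 = 0, m_1 = -174/5, m_2 = 96/5, m_3 = 0.

19.2000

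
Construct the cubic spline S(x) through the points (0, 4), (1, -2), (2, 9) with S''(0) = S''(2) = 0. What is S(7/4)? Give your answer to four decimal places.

Let m_i = S''(x_i). Step sizes h_i = 1, 1; slopes of the chords Δ_i = (y_(i+1) - y_i)/h_i = -6, 11.
  1·m_0 + 4·m_1 + 1·m_2 = 6(Δ_1 - Δ_0) = 102
Natural end conditions: m_0 = m_2 = 0.
Solving the tridiagonal system: m_0 = 0, m_1 = 51/2, m_2 = 0.
On [1, 2], S(x) = -2 + 5/2·(x - 1) + 51/4·(x - 1)² - 17/4·(x - 1)³.
With (x - 1) = 3/4: S(7/4) = 1345/256.

5.2539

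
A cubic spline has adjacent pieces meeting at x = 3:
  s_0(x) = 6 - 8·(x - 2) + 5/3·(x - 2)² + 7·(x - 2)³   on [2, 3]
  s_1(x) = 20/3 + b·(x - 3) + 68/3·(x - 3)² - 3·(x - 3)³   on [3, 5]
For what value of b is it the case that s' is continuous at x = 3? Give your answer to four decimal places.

16.3333

s_0'(x) = -8 + 10/3·(x - 2) + 21·(x - 2)², so s_0'(3) = 49/3. On the right, s_1'(3) = b, so b = 49/3.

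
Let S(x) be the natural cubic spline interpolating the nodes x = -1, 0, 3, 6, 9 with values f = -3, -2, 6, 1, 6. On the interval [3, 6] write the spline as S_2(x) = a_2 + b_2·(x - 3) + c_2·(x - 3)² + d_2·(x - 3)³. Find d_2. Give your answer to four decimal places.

Let m_i = S''(x_i). Step sizes h_i = 1, 3, 3, 3; slopes of the chords Δ_i = (y_(i+1) - y_i)/h_i = 1, 8/3, -5/3, 5/3.
  1·m_0 + 8·m_1 + 3·m_2 = 6(Δ_1 - Δ_0) = 10
  3·m_1 + 12·m_2 + 3·m_3 = 6(Δ_2 - Δ_1) = -26
  3·m_2 + 12·m_3 + 3·m_4 = 6(Δ_3 - Δ_2) = 20
Natural end conditions: m_0 = m_4 = 0.
Solving the tridiagonal system: m_0 = 0, m_1 = 137/54, m_2 = -278/81, m_3 = 409/162, m_4 = 0.
On [3, 6], with S_2(x) = a_2 + b_2·(x - 3) + c_2·(x - 3)² + d_2·(x - 3)³: c_2 = m_2/2 = -139/81, d_2 = (m_3 - m_2)/(6h_2) = 965/2916, b_2 = Δ_2 - h_2(2m_2 + m_3)/6 = 163/324.

0.3309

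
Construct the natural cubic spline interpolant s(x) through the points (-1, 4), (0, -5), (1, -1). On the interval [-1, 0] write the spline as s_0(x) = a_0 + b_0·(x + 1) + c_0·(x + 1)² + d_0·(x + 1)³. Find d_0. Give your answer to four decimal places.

With M_i denoting the second derivative at x_i, h_i = 1, 1, and Δ_i = (y_(i+1) − y_i)/h_i = -9, 4:
  1·M_0 + 4·M_1 + 1·M_2 = 6(Δ_1 - Δ_0) = 78
Natural end conditions: M_0 = M_2 = 0.
Solving: M_0 = 0, M_1 = 39/2, M_2 = 0.
On [-1, 0], with s_0(x) = a_0 + b_0·(x + 1) + c_0·(x + 1)² + d_0·(x + 1)³: c_0 = M_0/2 = 0, d_0 = (M_1 - M_0)/(6h_0) = 13/4, b_0 = Δ_0 - h_0(2M_0 + M_1)/6 = -49/4.

3.2500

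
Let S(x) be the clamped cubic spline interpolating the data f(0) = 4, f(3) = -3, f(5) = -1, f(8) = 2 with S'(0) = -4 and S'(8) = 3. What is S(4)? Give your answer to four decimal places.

-2.2143

With M_i denoting the second derivative at x_i, h_i = 3, 2, 3, and Δ_i = (y_(i+1) − y_i)/h_i = -7/3, 1, 1:
  3·M_0 + 10·M_1 + 2·M_2 = 6(Δ_1 - Δ_0) = 20
  2·M_1 + 10·M_2 + 3·M_3 = 6(Δ_2 - Δ_1) = 0
Clamped end conditions give two more equations: 2h_0·M_0 + h_0·M_1 = 6(Δ_0 - S'(0)) = 10 and h_2·M_2 + 2h_2·M_3 = 6(S'(8) - Δ_2) = 12.
Forward elimination and back-substitution give M_0 = 176/273, M_1 = 186/91, M_2 = -108/91, M_3 = 236/91.
On [3, 5], S(x) = -3 + 3/91·(x - 3) + 93/91·(x - 3)² - 7/26·(x - 3)³.
With (x - 3) = 1: S(4) = -31/14.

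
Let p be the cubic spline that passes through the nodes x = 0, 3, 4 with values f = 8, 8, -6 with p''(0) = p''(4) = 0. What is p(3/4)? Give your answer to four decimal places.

Put m_i = p'' at the i-th knot. Here h = (3, 1) and Δ = (0, -14), so the interior equations h_(i-1)·m_(i-1) + 2(h_(i-1)+h_i)·m_i + h_i·m_(i+1) = 6(Δ_i − Δ_(i-1)) read
  3·m_0 + 8·m_1 + 1·m_2 = 6(Δ_1 - Δ_0) = -84
Natural end conditions: m_0 = m_2 = 0.
Hence m_0 = 0, m_1 = -21/2, m_2 = 0.
On [0, 3], p(x) = 8 + 21/4·x + 0·x² - 7/12·x³.
With x = 3/4: p(3/4) = 2993/256.

11.6914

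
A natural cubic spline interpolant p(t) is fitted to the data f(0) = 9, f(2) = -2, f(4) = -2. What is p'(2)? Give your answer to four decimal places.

Put m_i = p'' at the i-th knot. Here h = (2, 2) and Δ = (-11/2, 0), so the interior equations h_(i-1)·m_(i-1) + 2(h_(i-1)+h_i)·m_i + h_i·m_(i+1) = 6(Δ_i − Δ_(i-1)) read
  2·m_0 + 8·m_1 + 2·m_2 = 6(Δ_1 - Δ_0) = 33
Natural end conditions: m_0 = m_2 = 0.
Forward elimination and back-substitution give m_0 = 0, m_1 = 33/8, m_2 = 0.
On [2, 4], p'(t) = b_1 + 2c_1·(t - 2) + 3d_1·(t - 2)² with b_1 = Δ_1 - h_1(2m_1 + m_2)/6 = -11/4, c_1 = m_1/2 = 33/16, d_1 = (m_2 - m_1)/(6h_1) = -11/32. So p'(2) = -11/4.

-2.7500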